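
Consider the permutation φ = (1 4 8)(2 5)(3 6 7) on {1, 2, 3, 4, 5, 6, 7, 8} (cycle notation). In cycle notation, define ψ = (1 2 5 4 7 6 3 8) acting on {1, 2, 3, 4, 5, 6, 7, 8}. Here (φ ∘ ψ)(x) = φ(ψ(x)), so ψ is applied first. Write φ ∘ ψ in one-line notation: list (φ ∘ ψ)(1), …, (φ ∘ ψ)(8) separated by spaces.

(φ ∘ ψ)(x) = φ(ψ(x)). Computing each image: φ(ψ(1)) = φ(2) = 5, φ(ψ(2)) = φ(5) = 2, φ(ψ(3)) = φ(8) = 1, φ(ψ(4)) = φ(7) = 3, φ(ψ(5)) = φ(4) = 8, φ(ψ(6)) = φ(3) = 6, φ(ψ(7)) = φ(6) = 7, φ(ψ(8)) = φ(1) = 4.
Hence φ ∘ ψ = [5 2 1 3 8 6 7 4].

5 2 1 3 8 6 7 4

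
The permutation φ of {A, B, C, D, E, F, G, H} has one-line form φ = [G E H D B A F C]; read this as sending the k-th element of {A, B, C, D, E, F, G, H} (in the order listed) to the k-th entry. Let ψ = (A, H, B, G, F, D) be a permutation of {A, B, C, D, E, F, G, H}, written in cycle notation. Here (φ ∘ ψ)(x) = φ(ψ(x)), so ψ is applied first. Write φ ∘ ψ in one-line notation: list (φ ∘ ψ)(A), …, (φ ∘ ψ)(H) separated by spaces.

C F H G B D A E

(φ ∘ ψ)(x) = φ(ψ(x)). Computing each image: φ(ψ(A)) = φ(H) = C, φ(ψ(B)) = φ(G) = F, φ(ψ(C)) = φ(C) = H, φ(ψ(D)) = φ(A) = G, φ(ψ(E)) = φ(E) = B, φ(ψ(F)) = φ(D) = D, φ(ψ(G)) = φ(F) = A, φ(ψ(H)) = φ(B) = E.
Hence φ ∘ ψ = [C F H G B D A E].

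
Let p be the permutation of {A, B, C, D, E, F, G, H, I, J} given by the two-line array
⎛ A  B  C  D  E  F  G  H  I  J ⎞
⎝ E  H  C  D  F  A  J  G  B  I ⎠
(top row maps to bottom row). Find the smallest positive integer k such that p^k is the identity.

15

The disjoint-cycle form of p has cycle lengths 5, 3, 1, 1.
The order is lcm(5, 3) = 15.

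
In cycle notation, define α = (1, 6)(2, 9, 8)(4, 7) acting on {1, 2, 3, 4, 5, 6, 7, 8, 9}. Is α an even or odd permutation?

even

The cycle lengths are 3, 2, 2, 1, 1.
A cycle is odd iff its length is even; α has 2 even-length cycles, so sgn(α) = (−1)^2 and α is even.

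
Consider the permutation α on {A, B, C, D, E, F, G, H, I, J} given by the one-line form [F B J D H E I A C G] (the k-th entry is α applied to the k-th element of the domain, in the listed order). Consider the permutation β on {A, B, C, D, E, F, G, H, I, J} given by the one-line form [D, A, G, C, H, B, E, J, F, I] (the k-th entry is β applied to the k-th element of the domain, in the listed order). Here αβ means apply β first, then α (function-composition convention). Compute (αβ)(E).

A

β(E) = H, then α(H) = A; composing gives (αβ)(E) = A.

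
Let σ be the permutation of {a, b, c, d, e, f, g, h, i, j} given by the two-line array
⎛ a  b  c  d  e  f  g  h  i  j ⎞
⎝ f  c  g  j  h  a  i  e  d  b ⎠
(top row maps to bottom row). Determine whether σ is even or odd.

In disjoint-cycle form the cycle lengths are 6, 2, 2.
A cycle is odd iff its length is even; σ has 3 even-length cycles, so sgn(σ) = (−1)^3 and σ is odd.

odd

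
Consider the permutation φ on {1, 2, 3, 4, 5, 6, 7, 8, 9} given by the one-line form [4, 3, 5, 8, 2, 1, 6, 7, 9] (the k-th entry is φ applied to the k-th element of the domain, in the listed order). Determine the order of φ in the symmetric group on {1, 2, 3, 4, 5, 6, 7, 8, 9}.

The disjoint-cycle form of φ has cycle lengths 5, 3, 1.
The order is lcm(5, 3) = 15.

15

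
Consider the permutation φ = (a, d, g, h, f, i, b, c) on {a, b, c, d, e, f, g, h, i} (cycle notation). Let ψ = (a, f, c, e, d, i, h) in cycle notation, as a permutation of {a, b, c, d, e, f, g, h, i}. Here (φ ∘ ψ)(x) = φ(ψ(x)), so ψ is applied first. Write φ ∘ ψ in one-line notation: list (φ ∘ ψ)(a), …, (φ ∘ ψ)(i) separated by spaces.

For each element, apply ψ then φ: a → f → i; b → b → c; c → e → e; d → i → b; e → d → g; f → c → a; g → g → h; h → a → d; i → h → f.
Collecting the images, φ ∘ ψ = [i c e b g a h d f].

i c e b g a h d f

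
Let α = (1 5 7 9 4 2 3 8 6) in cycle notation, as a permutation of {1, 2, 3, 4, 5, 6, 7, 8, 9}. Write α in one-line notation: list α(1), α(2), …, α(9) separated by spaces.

Image by image: 1↦5, 2↦3, 3↦8, 4↦2, 5↦7, 6↦1, 7↦9, 8↦6, 9↦4.
Listing these in domain order gives 5 3 8 2 7 1 9 6 4.

5 3 8 2 7 1 9 6 4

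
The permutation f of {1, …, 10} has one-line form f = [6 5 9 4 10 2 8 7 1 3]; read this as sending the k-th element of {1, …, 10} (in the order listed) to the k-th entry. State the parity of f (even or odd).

odd

In disjoint-cycle form the cycle lengths are 7, 2, 1.
A cycle of length ℓ contributes ℓ−1 transpositions, so f is a product of 6 + 1 = 7 transpositions — odd.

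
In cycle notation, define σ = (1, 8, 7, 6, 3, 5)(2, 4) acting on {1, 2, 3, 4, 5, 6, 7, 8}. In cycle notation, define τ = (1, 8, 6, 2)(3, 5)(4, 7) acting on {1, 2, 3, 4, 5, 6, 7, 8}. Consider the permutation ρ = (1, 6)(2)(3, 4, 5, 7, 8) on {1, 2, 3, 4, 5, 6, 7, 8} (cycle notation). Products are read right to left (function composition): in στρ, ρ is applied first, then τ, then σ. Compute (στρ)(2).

(στρ)(2) = σ(τ(ρ(2))). ρ(2) = 2, then τ(2) = 1, then σ(1) = 8, so the result is 8.

8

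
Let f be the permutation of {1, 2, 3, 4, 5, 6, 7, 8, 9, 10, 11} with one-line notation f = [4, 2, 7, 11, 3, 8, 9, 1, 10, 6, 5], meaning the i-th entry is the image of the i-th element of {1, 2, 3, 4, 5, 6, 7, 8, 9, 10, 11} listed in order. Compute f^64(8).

Tracing 8 → 1 → … returns to 8 after 10 steps, so 8 lies in a 10-cycle (1, 4, 11, 5, 3, 7, 9, 10, 6, 8).
Since the cycle has length 10, f^64 acts on it the same as f^4 (64 mod 10 = 4).
Advancing 4 steps from 8: 8 → 1 → 4 → 11 → 5.

5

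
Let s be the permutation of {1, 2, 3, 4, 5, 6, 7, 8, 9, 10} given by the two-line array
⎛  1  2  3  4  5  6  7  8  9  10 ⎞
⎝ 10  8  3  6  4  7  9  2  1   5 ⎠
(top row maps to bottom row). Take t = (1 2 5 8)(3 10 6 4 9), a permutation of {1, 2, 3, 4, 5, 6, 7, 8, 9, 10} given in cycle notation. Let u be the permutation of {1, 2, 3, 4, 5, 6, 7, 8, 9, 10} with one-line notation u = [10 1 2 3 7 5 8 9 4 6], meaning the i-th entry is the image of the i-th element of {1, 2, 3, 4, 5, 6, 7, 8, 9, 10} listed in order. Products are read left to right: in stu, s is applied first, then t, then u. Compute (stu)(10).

(stu)(10) = u(t(s(10))). s(10) = 5, then t(5) = 8, then u(8) = 9, so the result is 9.

9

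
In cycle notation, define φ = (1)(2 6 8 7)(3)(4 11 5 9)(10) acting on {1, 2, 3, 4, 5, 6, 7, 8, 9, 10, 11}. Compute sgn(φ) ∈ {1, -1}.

1

The cycle lengths are 4, 4, 1, 1, 1.
A cycle of length ℓ contributes ℓ−1 transpositions, so φ is a product of 3 + 3 = 6 transpositions — even.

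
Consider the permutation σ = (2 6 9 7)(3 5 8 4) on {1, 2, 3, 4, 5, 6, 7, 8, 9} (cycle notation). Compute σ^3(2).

7

2 lies in the 4-cycle (2 6 9 7).
Stepping 3 places around the cycle: 2 → 6 → 9 → 7.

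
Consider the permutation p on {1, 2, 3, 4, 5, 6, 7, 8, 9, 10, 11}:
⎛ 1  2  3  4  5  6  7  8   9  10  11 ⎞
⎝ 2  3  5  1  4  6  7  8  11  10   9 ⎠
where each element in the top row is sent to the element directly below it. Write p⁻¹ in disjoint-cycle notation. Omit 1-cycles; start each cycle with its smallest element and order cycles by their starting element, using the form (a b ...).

(1 4 5 3 2)(9 11)

The cycle decomposition of p is (1 2 3 5 4)(9 11).
The inverse reverses every cycle; in canonical form, p⁻¹ = (1 4 5 3 2)(9 11).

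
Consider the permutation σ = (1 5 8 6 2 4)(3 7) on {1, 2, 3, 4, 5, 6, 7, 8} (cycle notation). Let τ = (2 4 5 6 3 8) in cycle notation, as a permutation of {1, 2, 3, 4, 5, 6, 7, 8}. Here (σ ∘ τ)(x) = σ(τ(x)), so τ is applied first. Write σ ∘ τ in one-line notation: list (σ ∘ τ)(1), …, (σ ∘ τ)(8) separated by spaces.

(σ ∘ τ)(x) = σ(τ(x)). Computing each image: σ(τ(1)) = σ(1) = 5, σ(τ(2)) = σ(4) = 1, σ(τ(3)) = σ(8) = 6, σ(τ(4)) = σ(5) = 8, σ(τ(5)) = σ(6) = 2, σ(τ(6)) = σ(3) = 7, σ(τ(7)) = σ(7) = 3, σ(τ(8)) = σ(2) = 4.
Hence σ ∘ τ = [5 1 6 8 2 7 3 4].

5 1 6 8 2 7 3 4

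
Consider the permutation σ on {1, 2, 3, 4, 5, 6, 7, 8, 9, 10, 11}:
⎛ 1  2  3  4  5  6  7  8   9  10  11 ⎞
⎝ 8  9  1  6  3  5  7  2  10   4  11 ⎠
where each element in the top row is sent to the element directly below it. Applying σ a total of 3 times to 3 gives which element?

Tracing 3 → 1 → … returns to 3 after 9 steps, so 3 lies in a 9-cycle (1, 8, 2, 9, 10, 4, 6, 5, 3).
Advancing 3 steps from 3: 3 → 1 → 8 → 2.

2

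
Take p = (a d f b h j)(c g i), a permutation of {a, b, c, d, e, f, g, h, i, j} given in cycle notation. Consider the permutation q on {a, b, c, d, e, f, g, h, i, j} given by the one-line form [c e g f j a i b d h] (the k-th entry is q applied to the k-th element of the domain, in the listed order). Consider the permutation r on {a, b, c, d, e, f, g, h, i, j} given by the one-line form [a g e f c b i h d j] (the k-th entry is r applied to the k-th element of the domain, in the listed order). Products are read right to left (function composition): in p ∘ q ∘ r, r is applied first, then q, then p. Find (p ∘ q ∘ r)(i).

b

Apply the permutations in order: r(i) = d, then q(d) = f, then p(f) = b. So (p ∘ q ∘ r)(i) = b.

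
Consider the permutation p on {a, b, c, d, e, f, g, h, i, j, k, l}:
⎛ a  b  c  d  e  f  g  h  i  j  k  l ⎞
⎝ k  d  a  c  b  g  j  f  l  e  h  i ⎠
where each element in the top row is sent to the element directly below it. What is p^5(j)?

Tracing j → e → … returns to j after 10 steps, so j lies in a 10-cycle (a k h f g j e b d c).
Advancing 5 steps from j: j → e → b → d → c → a.

a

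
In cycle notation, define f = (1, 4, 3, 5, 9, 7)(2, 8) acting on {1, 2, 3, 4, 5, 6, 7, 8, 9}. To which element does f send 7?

1

7 appears in (1, 4, 3, 5, 9, 7); the next entry (wrapping around) is 1.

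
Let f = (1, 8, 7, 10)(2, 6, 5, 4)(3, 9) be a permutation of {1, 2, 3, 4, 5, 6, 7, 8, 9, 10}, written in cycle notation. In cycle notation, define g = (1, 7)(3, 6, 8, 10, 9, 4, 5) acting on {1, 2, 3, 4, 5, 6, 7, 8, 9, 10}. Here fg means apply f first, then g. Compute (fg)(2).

8

(fg)(2) = g(f(2)). f(2) = 6, then g(6) = 8. So (fg)(2) = 8.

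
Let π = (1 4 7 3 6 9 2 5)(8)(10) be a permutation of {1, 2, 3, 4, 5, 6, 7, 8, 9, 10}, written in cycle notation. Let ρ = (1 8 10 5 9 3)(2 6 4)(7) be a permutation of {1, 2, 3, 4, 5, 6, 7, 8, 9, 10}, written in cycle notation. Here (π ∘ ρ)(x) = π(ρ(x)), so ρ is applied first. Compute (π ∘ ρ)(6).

ρ(6) = 4, then π(4) = 7; composing gives (π ∘ ρ)(6) = 7.

7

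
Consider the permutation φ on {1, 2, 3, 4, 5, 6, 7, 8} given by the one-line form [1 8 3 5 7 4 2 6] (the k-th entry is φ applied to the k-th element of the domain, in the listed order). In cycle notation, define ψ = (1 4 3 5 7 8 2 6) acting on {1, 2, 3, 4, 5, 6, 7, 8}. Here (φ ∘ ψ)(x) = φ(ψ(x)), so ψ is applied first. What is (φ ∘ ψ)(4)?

First apply ψ: ψ(4) = 3, then φ(3) = 3. Thus (φ ∘ ψ)(4) = 3.

3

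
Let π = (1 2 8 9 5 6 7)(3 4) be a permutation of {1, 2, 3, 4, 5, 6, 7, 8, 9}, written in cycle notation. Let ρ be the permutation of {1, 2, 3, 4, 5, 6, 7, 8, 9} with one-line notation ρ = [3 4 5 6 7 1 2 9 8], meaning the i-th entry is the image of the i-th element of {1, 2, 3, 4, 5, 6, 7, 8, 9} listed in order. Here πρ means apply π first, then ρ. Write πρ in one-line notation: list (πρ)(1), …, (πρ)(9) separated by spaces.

4 9 6 5 1 2 3 8 7

(πρ)(x) = ρ(π(x)). Computing each image: ρ(π(1)) = ρ(2) = 4, ρ(π(2)) = ρ(8) = 9, ρ(π(3)) = ρ(4) = 6, ρ(π(4)) = ρ(3) = 5, ρ(π(5)) = ρ(6) = 1, ρ(π(6)) = ρ(7) = 2, ρ(π(7)) = ρ(1) = 3, ρ(π(8)) = ρ(9) = 8, ρ(π(9)) = ρ(5) = 7.
Hence πρ = [4 9 6 5 1 2 3 8 7].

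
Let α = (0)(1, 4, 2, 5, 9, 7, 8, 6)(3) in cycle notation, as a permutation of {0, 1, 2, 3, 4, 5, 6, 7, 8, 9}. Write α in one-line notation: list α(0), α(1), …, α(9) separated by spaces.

Reading each image from the cycles: 0↦0, 1↦4, 2↦5, 3↦3, 4↦2, 5↦9, 6↦1, 7↦8, 8↦6, 9↦7.
So the one-line form is 0 4 5 3 2 9 1 8 6 7.

0 4 5 3 2 9 1 8 6 7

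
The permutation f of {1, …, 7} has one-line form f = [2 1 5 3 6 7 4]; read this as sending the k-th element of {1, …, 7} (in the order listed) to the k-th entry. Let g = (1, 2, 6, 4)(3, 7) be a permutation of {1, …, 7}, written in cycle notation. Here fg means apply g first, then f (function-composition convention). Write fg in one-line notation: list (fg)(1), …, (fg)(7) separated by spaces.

(fg)(x) = f(g(x)). Computing each image: f(g(1)) = f(2) = 1, f(g(2)) = f(6) = 7, f(g(3)) = f(7) = 4, f(g(4)) = f(1) = 2, f(g(5)) = f(5) = 6, f(g(6)) = f(4) = 3, f(g(7)) = f(3) = 5.
Hence fg = [1 7 4 2 6 3 5].

1 7 4 2 6 3 5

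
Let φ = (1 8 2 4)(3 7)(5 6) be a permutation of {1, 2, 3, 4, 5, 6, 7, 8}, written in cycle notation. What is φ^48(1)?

1 lies in the 4-cycle (1 8 2 4).
Since the cycle has length 4, φ^48 acts on it the same as φ^0 (48 mod 4 = 0).
So φ^48(1) = 1.

1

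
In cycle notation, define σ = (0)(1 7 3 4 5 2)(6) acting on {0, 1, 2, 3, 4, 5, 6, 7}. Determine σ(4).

In the cycle (1 7 3 4 5 2), 4 is followed by 5, so σ(4) = 5.

5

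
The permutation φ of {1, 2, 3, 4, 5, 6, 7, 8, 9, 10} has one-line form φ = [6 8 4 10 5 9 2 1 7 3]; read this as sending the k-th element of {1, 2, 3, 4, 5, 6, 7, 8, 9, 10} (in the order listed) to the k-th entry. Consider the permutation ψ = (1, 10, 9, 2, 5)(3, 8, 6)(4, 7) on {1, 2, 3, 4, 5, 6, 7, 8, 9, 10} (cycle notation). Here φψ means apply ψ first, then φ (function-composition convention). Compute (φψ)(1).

ψ(1) = 10, then φ(10) = 3; composing gives (φψ)(1) = 3.

3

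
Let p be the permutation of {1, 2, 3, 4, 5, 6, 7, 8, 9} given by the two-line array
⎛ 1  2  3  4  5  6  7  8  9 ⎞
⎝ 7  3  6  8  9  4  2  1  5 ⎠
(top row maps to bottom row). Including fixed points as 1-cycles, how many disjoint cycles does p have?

The cycle decomposition is (1, 7, 2, 3, 6, 4, 8)(5, 9), which has 2 cycles (counting 1-cycles).

2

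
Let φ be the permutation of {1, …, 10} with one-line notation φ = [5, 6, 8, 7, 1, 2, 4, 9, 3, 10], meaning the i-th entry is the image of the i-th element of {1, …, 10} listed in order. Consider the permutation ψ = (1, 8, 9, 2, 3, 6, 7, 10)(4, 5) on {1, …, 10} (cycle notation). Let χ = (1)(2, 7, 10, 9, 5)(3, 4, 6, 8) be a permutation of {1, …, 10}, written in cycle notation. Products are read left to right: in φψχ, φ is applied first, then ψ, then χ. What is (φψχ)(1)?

(φψχ)(1) = χ(ψ(φ(1))). φ(1) = 5, then ψ(5) = 4, then χ(4) = 6, so the result is 6.

6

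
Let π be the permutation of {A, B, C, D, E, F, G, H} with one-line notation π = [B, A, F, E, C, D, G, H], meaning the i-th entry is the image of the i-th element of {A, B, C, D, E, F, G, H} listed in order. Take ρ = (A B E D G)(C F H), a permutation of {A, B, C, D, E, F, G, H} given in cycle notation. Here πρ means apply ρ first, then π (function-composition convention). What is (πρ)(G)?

B

First apply ρ: ρ(G) = A, then π(A) = B. Thus (πρ)(G) = B.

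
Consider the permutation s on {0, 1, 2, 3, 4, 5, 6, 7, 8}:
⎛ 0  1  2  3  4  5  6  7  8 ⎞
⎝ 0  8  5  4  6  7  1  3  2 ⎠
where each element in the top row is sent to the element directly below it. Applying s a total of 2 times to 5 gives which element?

3

Tracing 5 → 7 → … returns to 5 after 8 steps, so 5 lies in an 8-cycle (1, 8, 2, 5, 7, 3, 4, 6).
Stepping 2 places around the cycle: 5 → 7 → 3.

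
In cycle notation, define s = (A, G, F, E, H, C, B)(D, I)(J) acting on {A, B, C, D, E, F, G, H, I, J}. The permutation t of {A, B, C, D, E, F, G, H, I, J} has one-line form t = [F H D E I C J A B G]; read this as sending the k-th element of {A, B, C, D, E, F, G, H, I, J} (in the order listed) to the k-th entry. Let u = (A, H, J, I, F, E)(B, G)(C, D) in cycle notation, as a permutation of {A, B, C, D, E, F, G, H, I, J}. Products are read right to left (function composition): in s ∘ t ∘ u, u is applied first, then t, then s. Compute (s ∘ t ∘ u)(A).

G

Chase A: u(A) = H; t(H) = A; s(A) = G. Hence (s ∘ t ∘ u)(A) = G.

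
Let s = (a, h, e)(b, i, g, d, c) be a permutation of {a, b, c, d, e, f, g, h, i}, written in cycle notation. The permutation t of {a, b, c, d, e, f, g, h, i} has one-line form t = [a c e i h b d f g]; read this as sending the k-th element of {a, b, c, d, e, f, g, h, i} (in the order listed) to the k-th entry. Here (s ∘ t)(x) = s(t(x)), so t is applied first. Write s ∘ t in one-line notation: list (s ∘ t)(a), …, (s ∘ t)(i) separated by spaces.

(s ∘ t)(x) = s(t(x)). Computing each image: s(t(a)) = s(a) = h, s(t(b)) = s(c) = b, s(t(c)) = s(e) = a, s(t(d)) = s(i) = g, s(t(e)) = s(h) = e, s(t(f)) = s(b) = i, s(t(g)) = s(d) = c, s(t(h)) = s(f) = f, s(t(i)) = s(g) = d.
Hence s ∘ t = [h b a g e i c f d].

h b a g e i c f d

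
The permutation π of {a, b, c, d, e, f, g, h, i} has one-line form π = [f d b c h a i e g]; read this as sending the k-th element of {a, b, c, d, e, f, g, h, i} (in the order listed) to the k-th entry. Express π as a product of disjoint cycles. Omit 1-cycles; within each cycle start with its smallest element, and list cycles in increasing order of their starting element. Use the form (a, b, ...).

From a: a → f → a, closing the cycle (a, f).
Continuing from each remaining unvisited element yields (a, f)(b, d, c)(e, h)(g, i).

(a, f)(b, d, c)(e, h)(g, i)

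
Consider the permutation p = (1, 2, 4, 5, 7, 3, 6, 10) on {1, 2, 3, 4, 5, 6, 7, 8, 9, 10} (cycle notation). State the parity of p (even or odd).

The cycle lengths are 8, 1, 1.
A cycle of length ℓ contributes ℓ−1 transpositions, so p is a product of 7 transpositions — odd.

odd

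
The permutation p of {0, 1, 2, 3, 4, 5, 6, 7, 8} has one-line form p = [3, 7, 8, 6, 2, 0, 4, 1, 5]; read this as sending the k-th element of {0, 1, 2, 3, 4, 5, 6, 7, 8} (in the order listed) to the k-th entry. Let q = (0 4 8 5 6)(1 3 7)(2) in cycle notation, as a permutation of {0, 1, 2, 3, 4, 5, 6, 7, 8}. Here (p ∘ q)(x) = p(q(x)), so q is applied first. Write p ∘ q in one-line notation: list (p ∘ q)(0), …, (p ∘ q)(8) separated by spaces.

For each element, apply q then p: 0 → 4 → 2; 1 → 3 → 6; 2 → 2 → 8; 3 → 7 → 1; 4 → 8 → 5; 5 → 6 → 4; 6 → 0 → 3; 7 → 1 → 7; 8 → 5 → 0.
So p ∘ q in one-line form is 2 6 8 1 5 4 3 7 0.

2 6 8 1 5 4 3 7 0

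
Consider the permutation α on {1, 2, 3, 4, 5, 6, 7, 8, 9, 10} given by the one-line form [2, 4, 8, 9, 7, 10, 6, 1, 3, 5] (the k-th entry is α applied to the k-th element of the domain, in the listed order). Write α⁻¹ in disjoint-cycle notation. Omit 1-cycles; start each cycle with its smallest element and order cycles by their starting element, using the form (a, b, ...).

(1, 8, 3, 9, 4, 2)(5, 10, 6, 7)

The cycle decomposition of α is (1, 2, 4, 9, 3, 8)(5, 7, 6, 10).
The inverse reverses every cycle; in canonical form, α⁻¹ = (1, 8, 3, 9, 4, 2)(5, 10, 6, 7).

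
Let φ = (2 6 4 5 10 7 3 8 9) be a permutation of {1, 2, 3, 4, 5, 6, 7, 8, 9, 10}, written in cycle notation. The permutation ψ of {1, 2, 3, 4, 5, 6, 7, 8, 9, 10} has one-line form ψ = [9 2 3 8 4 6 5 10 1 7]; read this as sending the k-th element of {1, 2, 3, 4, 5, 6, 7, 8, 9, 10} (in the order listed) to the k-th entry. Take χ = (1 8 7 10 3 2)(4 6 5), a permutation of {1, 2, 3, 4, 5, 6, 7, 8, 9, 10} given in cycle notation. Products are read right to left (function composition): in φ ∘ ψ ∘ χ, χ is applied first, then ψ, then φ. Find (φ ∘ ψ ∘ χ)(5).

9

Apply the permutations in order: χ(5) = 4, then ψ(4) = 8, then φ(8) = 9. So (φ ∘ ψ ∘ χ)(5) = 9.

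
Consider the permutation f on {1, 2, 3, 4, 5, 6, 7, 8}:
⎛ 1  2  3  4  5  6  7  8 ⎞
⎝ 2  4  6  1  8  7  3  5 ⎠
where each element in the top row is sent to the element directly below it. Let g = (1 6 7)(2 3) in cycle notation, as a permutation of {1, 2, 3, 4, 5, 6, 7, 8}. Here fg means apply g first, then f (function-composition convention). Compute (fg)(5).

8

First apply g: g(5) = 5, then f(5) = 8. Thus (fg)(5) = 8.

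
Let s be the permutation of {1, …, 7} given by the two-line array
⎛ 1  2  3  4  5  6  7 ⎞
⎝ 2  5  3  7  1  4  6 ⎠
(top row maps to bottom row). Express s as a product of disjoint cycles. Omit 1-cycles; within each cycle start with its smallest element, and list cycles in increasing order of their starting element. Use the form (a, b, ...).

Start at 1 and follow images: 1 → 2 → 5 → 1, giving the cycle (1, 2, 5).
Repeating from the next unused element and collecting all non-trivial cycles gives (1, 2, 5)(4, 7, 6).

(1, 2, 5)(4, 7, 6)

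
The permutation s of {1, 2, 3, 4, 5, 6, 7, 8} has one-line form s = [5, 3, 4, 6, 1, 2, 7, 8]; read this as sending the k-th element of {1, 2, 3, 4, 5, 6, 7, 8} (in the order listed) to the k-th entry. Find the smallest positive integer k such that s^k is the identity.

Writing s as disjoint cycles, the cycle lengths are 4, 2, 1, 1.
The order is lcm(4, 2) = 4.

4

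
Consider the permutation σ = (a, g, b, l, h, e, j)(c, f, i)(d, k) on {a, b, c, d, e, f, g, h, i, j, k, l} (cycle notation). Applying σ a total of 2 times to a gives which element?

b

a lies in the 7-cycle (a, g, b, l, h, e, j).
Stepping 2 places around the cycle: a → g → b.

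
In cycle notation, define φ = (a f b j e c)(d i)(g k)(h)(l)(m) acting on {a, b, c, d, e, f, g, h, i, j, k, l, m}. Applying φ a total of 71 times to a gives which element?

c

a lies in the 6-cycle (a f b j e c).
Since the cycle has length 6, φ^71 acts on it the same as φ^5 (71 mod 6 = 5).
Advancing 5 steps from a: a → f → b → j → e → c.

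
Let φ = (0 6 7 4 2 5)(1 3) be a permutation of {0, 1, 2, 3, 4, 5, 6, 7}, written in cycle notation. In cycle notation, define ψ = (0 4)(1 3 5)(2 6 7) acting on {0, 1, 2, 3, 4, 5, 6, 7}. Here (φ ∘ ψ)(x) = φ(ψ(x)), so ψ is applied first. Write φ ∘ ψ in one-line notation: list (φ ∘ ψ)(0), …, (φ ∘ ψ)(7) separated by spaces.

2 1 7 0 6 3 4 5

(φ ∘ ψ)(x) = φ(ψ(x)). Computing each image: φ(ψ(0)) = φ(4) = 2, φ(ψ(1)) = φ(3) = 1, φ(ψ(2)) = φ(6) = 7, φ(ψ(3)) = φ(5) = 0, φ(ψ(4)) = φ(0) = 6, φ(ψ(5)) = φ(1) = 3, φ(ψ(6)) = φ(7) = 4, φ(ψ(7)) = φ(2) = 5.
Hence φ ∘ ψ = [2 1 7 0 6 3 4 5].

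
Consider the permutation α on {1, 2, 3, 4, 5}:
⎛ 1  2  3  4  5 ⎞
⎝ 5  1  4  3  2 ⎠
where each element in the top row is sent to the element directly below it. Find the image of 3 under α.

The entry below 3 in the array is 4, so α(3) = 4.

4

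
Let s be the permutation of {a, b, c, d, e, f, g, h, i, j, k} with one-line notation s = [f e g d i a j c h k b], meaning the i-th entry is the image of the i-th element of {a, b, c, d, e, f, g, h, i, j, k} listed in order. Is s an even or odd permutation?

In disjoint-cycle form the cycle lengths are 8, 2, 1.
A cycle is odd iff its length is even; s has 2 even-length cycles, so sgn(s) = (−1)^2 and s is even.

even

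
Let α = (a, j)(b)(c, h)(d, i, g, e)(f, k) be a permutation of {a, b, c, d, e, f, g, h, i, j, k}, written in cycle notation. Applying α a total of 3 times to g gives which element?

i

g lies in the 4-cycle (d, i, g, e).
Advancing 3 steps from g: g → e → d → i.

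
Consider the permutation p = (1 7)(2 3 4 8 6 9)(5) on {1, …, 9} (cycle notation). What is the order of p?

6

The cycle type of p is (6, 2, 1).
The order of p is the least common multiple of its cycle lengths: lcm(6, 2) = 6.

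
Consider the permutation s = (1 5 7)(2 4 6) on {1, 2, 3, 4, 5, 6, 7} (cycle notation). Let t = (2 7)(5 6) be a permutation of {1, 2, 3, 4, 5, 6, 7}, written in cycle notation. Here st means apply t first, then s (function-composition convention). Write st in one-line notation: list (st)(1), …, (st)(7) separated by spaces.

5 1 3 6 2 7 4

Chase each element through t then s: 1 → 1 → 5; 2 → 7 → 1; 3 → 3 → 3; 4 → 4 → 6; 5 → 6 → 2; 6 → 5 → 7; 7 → 2 → 4.
Collecting the images, st = [5 1 3 6 2 7 4].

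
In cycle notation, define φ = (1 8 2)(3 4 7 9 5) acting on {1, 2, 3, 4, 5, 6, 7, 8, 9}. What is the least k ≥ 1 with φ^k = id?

The disjoint cycles have lengths 5, 3, 1.
Since disjoint cycles commute, ord(φ) = lcm(5, 3) = 15.

15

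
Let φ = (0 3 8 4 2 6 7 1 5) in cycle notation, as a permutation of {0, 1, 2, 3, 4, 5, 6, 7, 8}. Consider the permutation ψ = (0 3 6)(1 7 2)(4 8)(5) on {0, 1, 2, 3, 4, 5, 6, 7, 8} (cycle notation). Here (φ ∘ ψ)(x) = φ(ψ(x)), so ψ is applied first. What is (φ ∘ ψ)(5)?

0

ψ(5) = 5, then φ(5) = 0; composing gives (φ ∘ ψ)(5) = 0.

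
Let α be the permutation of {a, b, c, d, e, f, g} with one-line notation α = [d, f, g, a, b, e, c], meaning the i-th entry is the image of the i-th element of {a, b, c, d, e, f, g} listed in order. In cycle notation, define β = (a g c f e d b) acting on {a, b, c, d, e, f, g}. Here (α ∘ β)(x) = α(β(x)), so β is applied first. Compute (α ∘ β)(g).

g

(α ∘ β)(g) = α(β(g)). β(g) = c, then α(c) = g. So (α ∘ β)(g) = g.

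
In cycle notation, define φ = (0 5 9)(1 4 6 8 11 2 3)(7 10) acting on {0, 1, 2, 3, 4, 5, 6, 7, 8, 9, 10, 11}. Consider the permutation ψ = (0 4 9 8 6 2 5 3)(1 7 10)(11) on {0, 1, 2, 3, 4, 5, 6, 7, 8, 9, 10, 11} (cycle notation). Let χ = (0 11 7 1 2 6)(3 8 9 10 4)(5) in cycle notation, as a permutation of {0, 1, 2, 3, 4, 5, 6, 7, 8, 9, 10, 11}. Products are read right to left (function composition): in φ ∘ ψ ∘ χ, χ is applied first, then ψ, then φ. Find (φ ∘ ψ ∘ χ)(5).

1

Apply the permutations in order: χ(5) = 5, then ψ(5) = 3, then φ(3) = 1. So (φ ∘ ψ ∘ χ)(5) = 1.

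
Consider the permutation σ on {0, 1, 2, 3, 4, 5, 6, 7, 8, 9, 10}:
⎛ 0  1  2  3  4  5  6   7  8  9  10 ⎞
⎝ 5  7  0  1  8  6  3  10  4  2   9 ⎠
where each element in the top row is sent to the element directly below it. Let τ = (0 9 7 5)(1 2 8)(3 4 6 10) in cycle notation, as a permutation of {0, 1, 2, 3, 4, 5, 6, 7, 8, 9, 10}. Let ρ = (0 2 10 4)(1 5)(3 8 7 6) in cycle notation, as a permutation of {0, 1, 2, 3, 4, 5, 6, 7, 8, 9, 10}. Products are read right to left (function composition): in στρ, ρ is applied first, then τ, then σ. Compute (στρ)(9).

10

Chase 9: ρ(9) = 9; τ(9) = 7; σ(7) = 10. Hence (στρ)(9) = 10.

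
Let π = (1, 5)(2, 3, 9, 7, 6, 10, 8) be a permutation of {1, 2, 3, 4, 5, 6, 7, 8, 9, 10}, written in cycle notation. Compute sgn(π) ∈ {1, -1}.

-1

The cycle lengths are 7, 2, 1.
A cycle is odd iff its length is even; π has 1 even-length cycle, so sgn(π) = (−1)^1 and π is odd.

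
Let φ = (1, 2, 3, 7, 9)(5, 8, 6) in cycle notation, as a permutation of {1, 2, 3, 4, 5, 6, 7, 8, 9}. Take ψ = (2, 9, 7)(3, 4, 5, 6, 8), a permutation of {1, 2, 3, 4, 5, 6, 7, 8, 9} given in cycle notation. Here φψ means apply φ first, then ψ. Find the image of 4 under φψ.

φ(4) = 4, then ψ(4) = 5; composing gives (φψ)(4) = 5.

5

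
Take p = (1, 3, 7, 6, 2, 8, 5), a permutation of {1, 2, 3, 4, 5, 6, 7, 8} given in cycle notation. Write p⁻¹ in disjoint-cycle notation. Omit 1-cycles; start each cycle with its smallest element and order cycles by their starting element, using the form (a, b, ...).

The inverse reverses each cycle.
Reversing each cycle of p and rotating so the smallest element leads gives (1, 5, 8, 2, 6, 7, 3).

(1, 5, 8, 2, 6, 7, 3)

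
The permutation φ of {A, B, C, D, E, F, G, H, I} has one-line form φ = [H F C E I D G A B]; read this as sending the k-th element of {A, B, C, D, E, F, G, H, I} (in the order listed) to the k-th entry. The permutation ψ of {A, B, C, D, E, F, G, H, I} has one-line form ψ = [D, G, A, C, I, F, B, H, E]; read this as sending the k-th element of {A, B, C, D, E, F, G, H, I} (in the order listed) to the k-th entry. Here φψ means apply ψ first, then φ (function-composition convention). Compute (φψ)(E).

ψ(E) = I, then φ(I) = B; composing gives (φψ)(E) = B.

B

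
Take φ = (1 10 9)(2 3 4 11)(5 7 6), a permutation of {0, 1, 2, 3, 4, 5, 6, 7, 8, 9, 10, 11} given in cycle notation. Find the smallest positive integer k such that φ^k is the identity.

12

The cycle type of φ is (4, 3, 3, 1, 1).
Since disjoint cycles commute, ord(φ) = lcm(4, 3, 3) = 12.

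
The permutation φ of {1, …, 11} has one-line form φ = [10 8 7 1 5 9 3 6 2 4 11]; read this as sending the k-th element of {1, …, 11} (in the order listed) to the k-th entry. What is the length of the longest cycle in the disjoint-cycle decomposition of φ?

4

Decomposing into disjoint cycles gives (1, 10, 4)(2, 8, 6, 9)(3, 7); the longest has length 4.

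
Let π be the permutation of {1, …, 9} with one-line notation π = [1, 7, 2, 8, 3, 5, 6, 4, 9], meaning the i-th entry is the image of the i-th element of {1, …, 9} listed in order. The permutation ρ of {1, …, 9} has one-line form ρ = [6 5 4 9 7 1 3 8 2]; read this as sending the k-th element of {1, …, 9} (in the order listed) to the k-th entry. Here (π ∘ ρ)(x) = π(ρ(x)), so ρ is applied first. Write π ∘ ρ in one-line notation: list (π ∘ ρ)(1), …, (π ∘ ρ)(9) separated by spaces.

5 3 8 9 6 1 2 4 7

(π ∘ ρ)(x) = π(ρ(x)). Computing each image: π(ρ(1)) = π(6) = 5, π(ρ(2)) = π(5) = 3, π(ρ(3)) = π(4) = 8, π(ρ(4)) = π(9) = 9, π(ρ(5)) = π(7) = 6, π(ρ(6)) = π(1) = 1, π(ρ(7)) = π(3) = 2, π(ρ(8)) = π(8) = 4, π(ρ(9)) = π(2) = 7.
Hence π ∘ ρ = [5 3 8 9 6 1 2 4 7].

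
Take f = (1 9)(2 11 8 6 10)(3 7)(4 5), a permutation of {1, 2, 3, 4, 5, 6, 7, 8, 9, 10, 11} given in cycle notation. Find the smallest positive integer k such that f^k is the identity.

The disjoint cycles have lengths 5, 2, 2, 2.
The order of f is the least common multiple of its cycle lengths: lcm(5, 2, 2, 2) = 10.

10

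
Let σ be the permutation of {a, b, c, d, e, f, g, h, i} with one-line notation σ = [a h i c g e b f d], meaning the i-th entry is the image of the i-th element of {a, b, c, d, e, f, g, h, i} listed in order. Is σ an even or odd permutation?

even

In disjoint-cycle form the cycle lengths are 5, 3, 1.
A cycle is odd iff its length is even; σ has 0 even-length cycles, so sgn(σ) = (−1)^0 and σ is even.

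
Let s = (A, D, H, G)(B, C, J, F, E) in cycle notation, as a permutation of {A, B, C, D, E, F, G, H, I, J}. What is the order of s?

20

The cycle type of s is (5, 4, 1).
Since disjoint cycles commute, ord(s) = lcm(5, 4) = 20.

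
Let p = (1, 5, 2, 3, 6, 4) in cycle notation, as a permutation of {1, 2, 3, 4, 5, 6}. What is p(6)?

6 appears in (1, 5, 2, 3, 6, 4); the next entry (wrapping around) is 4.

4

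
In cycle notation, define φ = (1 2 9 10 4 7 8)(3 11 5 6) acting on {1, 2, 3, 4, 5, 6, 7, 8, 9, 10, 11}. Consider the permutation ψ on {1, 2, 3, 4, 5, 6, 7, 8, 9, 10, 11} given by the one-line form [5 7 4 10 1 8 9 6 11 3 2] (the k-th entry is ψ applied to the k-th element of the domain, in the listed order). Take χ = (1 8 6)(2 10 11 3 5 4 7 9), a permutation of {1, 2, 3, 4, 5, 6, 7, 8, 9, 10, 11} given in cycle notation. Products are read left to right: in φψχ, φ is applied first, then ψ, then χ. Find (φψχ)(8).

Apply the permutations in order: φ(8) = 1, then ψ(1) = 5, then χ(5) = 4. So (φψχ)(8) = 4.

4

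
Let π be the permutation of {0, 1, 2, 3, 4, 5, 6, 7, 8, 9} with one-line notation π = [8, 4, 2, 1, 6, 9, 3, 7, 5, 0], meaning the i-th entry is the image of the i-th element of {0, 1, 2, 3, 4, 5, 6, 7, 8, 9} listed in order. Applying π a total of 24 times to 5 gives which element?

Tracing 5 → 9 → … returns to 5 after 4 steps, so 5 lies in a 4-cycle (0, 8, 5, 9).
On a 4-cycle, π^4 is the identity, so π^24 = π^0 there (24 ≡ 0 mod 4).
So π^24(5) = 5.

5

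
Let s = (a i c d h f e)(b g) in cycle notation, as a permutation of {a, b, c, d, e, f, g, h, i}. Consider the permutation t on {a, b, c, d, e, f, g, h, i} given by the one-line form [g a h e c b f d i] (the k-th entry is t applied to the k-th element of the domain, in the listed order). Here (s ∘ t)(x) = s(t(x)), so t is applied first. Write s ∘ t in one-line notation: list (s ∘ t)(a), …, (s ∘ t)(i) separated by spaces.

b i f a d g e h c

For each element, apply t then s: a → g → b; b → a → i; c → h → f; d → e → a; e → c → d; f → b → g; g → f → e; h → d → h; i → i → c.
Collecting the images, s ∘ t = [b i f a d g e h c].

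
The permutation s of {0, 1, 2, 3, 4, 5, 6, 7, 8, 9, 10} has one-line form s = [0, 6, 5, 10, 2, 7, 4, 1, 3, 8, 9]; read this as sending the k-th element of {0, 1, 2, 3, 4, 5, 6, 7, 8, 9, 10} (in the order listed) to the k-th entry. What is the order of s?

The disjoint-cycle form of s has cycle lengths 6, 4, 1.
Since disjoint cycles commute, ord(s) = lcm(6, 4) = 12.

12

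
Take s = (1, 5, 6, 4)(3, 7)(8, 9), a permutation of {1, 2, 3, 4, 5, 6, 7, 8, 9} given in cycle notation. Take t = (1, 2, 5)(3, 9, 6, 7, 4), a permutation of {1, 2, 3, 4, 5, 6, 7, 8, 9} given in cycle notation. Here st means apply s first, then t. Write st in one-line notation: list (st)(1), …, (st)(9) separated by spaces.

For each element, apply s then t: 1 → 5 → 1; 2 → 2 → 5; 3 → 7 → 4; 4 → 1 → 2; 5 → 6 → 7; 6 → 4 → 3; 7 → 3 → 9; 8 → 9 → 6; 9 → 8 → 8.
So st in one-line form is 1 5 4 2 7 3 9 6 8.

1 5 4 2 7 3 9 6 8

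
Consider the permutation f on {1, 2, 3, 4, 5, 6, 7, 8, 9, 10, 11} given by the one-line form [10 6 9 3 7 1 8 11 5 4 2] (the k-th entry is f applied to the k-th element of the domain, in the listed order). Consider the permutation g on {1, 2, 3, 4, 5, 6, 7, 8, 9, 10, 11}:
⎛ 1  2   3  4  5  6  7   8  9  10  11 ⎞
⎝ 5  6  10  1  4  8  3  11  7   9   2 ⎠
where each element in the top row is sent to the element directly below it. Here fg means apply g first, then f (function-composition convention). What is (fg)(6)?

11

(fg)(6) = f(g(6)). g(6) = 8, then f(8) = 11. So (fg)(6) = 11.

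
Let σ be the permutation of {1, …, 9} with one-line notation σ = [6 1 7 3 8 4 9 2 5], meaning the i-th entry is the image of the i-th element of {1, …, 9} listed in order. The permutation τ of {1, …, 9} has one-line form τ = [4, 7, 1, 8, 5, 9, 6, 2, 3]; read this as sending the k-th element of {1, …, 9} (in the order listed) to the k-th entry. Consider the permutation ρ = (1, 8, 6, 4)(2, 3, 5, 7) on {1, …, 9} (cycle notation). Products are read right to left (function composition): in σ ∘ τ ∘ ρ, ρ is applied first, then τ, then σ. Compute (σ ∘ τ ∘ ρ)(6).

2

Chase 6: ρ(6) = 4; τ(4) = 8; σ(8) = 2. Hence (σ ∘ τ ∘ ρ)(6) = 2.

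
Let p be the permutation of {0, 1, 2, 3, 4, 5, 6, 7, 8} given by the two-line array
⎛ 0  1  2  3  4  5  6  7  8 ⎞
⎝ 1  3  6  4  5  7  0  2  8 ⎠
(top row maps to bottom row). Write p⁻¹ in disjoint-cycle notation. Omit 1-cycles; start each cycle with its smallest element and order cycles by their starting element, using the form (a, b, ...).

First write p in disjoint cycles: (0, 1, 3, 4, 5, 7, 2, 6).
The inverse reverses every cycle; in canonical form, p⁻¹ = (0, 6, 2, 7, 5, 4, 3, 1).

(0, 6, 2, 7, 5, 4, 3, 1)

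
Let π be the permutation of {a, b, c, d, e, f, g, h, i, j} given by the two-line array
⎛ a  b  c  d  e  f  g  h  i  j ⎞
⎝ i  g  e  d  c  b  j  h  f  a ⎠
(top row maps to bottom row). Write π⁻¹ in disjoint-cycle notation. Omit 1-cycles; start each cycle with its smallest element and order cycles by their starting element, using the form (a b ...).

(a j g b f i)(c e)

First write π in disjoint cycles: (a i f b g j)(c e).
Reversing each cycle (and rotating so the smallest element leads) gives π⁻¹ = (a j g b f i)(c e).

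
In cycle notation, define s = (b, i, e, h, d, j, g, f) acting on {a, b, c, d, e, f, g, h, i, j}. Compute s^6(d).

e

d lies in the 8-cycle (b, i, e, h, d, j, g, f).
Advancing 6 steps from d: d → j → g → f → b → i → e.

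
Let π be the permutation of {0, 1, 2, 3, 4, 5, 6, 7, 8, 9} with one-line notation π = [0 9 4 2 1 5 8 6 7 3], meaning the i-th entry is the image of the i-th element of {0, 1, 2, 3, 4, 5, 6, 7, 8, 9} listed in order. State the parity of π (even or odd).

even

In disjoint-cycle form the cycle lengths are 5, 3, 1, 1.
A cycle is odd iff its length is even; π has 0 even-length cycles, so sgn(π) = (−1)^0 and π is even.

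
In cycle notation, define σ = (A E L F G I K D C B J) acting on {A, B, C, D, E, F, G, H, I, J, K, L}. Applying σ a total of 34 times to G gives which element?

G lies in the 11-cycle (A E L F G I K D C B J).
On an 11-cycle, σ^11 is the identity, so σ^34 = σ^1 there (34 ≡ 1 mod 11).
Stepping 1 place around the cycle: G → I.

I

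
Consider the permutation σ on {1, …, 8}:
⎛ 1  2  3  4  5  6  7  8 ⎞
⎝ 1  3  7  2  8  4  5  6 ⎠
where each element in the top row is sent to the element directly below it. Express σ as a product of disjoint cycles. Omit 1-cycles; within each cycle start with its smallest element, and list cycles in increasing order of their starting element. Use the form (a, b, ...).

From 2: 2 → 3 → 7 → 5 → 8 → 6 → 4 → 2, closing the cycle (2, 3, 7, 5, 8, 6, 4).
Continuing from each remaining unvisited element yields (2, 3, 7, 5, 8, 6, 4).

(2, 3, 7, 5, 8, 6, 4)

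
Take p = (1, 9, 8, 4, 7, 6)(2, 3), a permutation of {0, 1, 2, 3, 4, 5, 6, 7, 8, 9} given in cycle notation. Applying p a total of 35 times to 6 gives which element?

6 lies in the 6-cycle (1, 9, 8, 4, 7, 6).
Since the cycle has length 6, p^35 acts on it the same as p^5 (35 mod 6 = 5).
Advancing 5 steps from 6: 6 → 1 → 9 → 8 → 4 → 7.

7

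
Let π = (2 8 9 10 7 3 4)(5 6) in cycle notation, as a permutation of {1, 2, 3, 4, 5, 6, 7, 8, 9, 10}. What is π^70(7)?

7 lies in the 7-cycle (2 8 9 10 7 3 4).
Since the cycle has length 7, π^70 acts on it the same as π^0 (70 mod 7 = 0).
So π^70(7) = 7.

7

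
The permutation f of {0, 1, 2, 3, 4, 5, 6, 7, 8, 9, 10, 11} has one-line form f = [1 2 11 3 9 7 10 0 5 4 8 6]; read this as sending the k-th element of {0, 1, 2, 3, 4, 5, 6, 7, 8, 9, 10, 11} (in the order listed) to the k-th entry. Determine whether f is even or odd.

In disjoint-cycle form the cycle lengths are 9, 2, 1.
A cycle of length ℓ contributes ℓ−1 transpositions, so f is a product of 8 + 1 = 9 transpositions — odd.

odd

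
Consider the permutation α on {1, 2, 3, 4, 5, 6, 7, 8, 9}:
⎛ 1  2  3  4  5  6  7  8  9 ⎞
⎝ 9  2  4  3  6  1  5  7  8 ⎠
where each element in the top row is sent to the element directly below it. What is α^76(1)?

5

Tracing 1 → 9 → … returns to 1 after 6 steps, so 1 lies in a 6-cycle (1, 9, 8, 7, 5, 6).
On a 6-cycle, α^6 is the identity, so α^76 = α^4 there (76 ≡ 4 mod 6).
Stepping 4 places around the cycle: 1 → 9 → 8 → 7 → 5.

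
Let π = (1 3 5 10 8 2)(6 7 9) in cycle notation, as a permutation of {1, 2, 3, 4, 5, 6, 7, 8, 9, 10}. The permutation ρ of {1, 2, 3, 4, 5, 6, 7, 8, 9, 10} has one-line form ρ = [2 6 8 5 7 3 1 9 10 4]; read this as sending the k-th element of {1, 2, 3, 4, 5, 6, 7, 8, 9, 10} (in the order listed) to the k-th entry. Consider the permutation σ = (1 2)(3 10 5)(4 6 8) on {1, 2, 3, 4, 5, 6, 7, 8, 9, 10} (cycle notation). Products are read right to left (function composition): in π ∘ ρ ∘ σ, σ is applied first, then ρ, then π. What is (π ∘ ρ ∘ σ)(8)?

Chase 8: σ(8) = 4; ρ(4) = 5; π(5) = 10. Hence (π ∘ ρ ∘ σ)(8) = 10.

10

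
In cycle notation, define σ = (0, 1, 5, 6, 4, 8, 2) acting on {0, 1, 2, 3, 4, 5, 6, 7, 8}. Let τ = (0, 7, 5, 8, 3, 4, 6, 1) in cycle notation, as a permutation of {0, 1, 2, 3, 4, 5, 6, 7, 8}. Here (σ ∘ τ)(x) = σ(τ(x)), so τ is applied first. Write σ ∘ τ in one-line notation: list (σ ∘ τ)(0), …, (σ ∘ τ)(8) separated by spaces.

7 1 0 8 4 2 5 6 3

(σ ∘ τ)(x) = σ(τ(x)). Computing each image: σ(τ(0)) = σ(7) = 7, σ(τ(1)) = σ(0) = 1, σ(τ(2)) = σ(2) = 0, σ(τ(3)) = σ(4) = 8, σ(τ(4)) = σ(6) = 4, σ(τ(5)) = σ(8) = 2, σ(τ(6)) = σ(1) = 5, σ(τ(7)) = σ(5) = 6, σ(τ(8)) = σ(3) = 3.
Hence σ ∘ τ = [7 1 0 8 4 2 5 6 3].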